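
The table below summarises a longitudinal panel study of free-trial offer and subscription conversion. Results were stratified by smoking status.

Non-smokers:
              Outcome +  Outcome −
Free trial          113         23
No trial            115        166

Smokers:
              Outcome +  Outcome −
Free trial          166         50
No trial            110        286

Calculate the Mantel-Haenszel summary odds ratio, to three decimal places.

OR_MH = Σ(aᵢdᵢ/nᵢ) / Σ(bᵢcᵢ/nᵢ), where nᵢ is the stratum total.
Stratum 1 (Non-smokers): n = 417; a·d/n = 113·166/417 = 44.9832; b·c/n = 23·115/417 = 6.3429
Stratum 2 (Smokers): n = 612; a·d/n = 166·286/612 = 77.5752; b·c/n = 50·110/612 = 8.9869
OR_MH = (44.9832 + 77.5752) / (6.3429 + 8.9869) = 122.5584 / 15.3299 = 7.99475

7.995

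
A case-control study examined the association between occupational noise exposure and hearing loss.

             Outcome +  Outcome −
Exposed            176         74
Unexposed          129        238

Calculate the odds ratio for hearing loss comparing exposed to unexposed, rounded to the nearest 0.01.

4.39

Cells: a = 176, b = 74, c = 129, d = 238.
OR = (a·d)/(b·c) = (176 × 238) / (74 × 129) = 41888 / 9546 = 4.38802
The odds of hearing loss are about 4.39 times as high in the exposed group.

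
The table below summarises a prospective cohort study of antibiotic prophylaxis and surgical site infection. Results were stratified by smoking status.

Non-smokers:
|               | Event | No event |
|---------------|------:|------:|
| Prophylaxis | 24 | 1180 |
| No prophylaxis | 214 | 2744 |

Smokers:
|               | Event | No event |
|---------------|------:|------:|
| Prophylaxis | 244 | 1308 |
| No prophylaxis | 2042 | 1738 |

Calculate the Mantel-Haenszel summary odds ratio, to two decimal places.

OR_MH = Σ(aᵢdᵢ/nᵢ) / Σ(bᵢcᵢ/nᵢ), where nᵢ is the stratum total.
Stratum 1 (Non-smokers): n = 4162; a·d/n = 24·2744/4162 = 15.8232; b·c/n = 1180·214/4162 = 60.6728
Stratum 2 (Smokers): n = 5332; a·d/n = 244·1738/5332 = 79.5334; b·c/n = 1308·2042/5332 = 500.9257
OR_MH = (15.8232 + 79.5334) / (60.6728 + 500.9257) = 95.3565 / 561.5985 = 0.16979

0.17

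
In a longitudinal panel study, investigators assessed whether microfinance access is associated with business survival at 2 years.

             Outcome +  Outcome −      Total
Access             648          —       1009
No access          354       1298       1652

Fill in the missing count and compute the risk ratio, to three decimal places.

2.997

The missing cell is in the exposed row: 1009 − 648 = 361.
So a = 648, b = 361, c = 354, d = 1298.
RR = [a/(a+b)] / [c/(c+d)] = (648/1009) / (354/1652) = 0.64222/0.21429 = 2.99703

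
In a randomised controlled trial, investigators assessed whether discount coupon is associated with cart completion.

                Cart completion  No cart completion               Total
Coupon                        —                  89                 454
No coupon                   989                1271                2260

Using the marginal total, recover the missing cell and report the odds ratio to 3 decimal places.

The missing cell is in the exposed row: 454 − 89 = 365.
So a = 365, b = 89, c = 989, d = 1271.
OR = (a·d)/(b·c) = (365 × 1271) / (89 × 989) = 463915 / 88021 = 5.27050

5.271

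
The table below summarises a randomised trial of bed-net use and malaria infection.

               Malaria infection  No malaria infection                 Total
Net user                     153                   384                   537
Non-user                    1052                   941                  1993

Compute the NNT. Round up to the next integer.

5

Risk in treated group = 153/537 = 0.28492; risk in control = 1052/1993 = 0.52785.
Absolute risk reduction = 0.52785 − 0.28492 = 0.24293
NNT = 1 / ARR = 1 / 0.24293 = 4.116 → round up → 5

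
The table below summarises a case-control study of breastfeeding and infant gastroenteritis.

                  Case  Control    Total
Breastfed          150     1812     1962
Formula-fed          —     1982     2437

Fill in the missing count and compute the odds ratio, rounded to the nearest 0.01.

The missing cell is in the unexposed row: 2437 − 1982 = 455.
So a = 150, b = 1812, c = 455, d = 1982.
OR = (a·d)/(b·c) = (150 × 1982) / (1812 × 455) = 297300 / 824460 = 0.36060

0.36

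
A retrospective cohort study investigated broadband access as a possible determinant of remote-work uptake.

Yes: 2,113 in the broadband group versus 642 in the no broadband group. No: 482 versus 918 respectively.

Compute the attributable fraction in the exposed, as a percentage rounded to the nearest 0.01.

49.46

From the description: a = 2113, b = 482, c = 642, d = 918.
Risk in exposed = 2113/2595 = 0.81426; risk in unexposed = 642/1560 = 0.41154.
RR = 0.81426/0.41154 = 1.97857
AR% = (RR − 1)/RR × 100 = (1.97857 − 1)/1.97857 × 100 = 49.4585%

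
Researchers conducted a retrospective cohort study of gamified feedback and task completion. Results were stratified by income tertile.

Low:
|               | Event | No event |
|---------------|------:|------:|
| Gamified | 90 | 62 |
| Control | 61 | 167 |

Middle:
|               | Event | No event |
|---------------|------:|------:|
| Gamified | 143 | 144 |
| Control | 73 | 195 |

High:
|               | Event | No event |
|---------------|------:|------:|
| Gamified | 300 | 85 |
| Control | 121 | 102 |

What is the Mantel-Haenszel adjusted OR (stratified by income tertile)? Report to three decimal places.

3.059

OR_MH = Σ(aᵢdᵢ/nᵢ) / Σ(bᵢcᵢ/nᵢ), where nᵢ is the stratum total.
Stratum 1 (Low): n = 380; a·d/n = 90·167/380 = 39.5526; b·c/n = 62·61/380 = 9.9526
Stratum 2 (Middle): n = 555; a·d/n = 143·195/555 = 50.2432; b·c/n = 144·73/555 = 18.9405
Stratum 3 (High): n = 608; a·d/n = 300·102/608 = 50.3289; b·c/n = 85·121/608 = 16.9161
OR_MH = (39.5526 + 50.2432 + 50.3289) / (9.9526 + 18.9405 + 16.9161) = 140.1248 / 45.8093 = 3.05887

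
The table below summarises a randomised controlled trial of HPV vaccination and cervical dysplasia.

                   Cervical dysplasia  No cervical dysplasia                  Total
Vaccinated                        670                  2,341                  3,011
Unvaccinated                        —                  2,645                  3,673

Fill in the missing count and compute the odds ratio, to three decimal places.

0.736

The missing cell is in the unexposed row: 3673 − 2645 = 1028.
So a = 670, b = 2341, c = 1028, d = 2645.
OR = (a·d)/(b·c) = (670 × 2645) / (2341 × 1028) = 1772150 / 2406548 = 0.73639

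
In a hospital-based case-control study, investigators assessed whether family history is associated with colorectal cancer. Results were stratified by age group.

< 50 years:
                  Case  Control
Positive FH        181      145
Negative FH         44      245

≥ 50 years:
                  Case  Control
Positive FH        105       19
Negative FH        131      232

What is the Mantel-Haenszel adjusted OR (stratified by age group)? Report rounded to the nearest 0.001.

7.887

OR_MH = Σ(aᵢdᵢ/nᵢ) / Σ(bᵢcᵢ/nᵢ), where nᵢ is the stratum total.
Stratum 1 (< 50 years): n = 615; a·d/n = 181·245/615 = 72.1057; b·c/n = 145·44/615 = 10.3740
Stratum 2 (≥ 50 years): n = 487; a·d/n = 105·232/487 = 50.0205; b·c/n = 19·131/487 = 5.1109
OR_MH = (72.1057 + 50.0205) / (10.3740 + 5.1109) = 122.1262 / 15.4849 = 7.88681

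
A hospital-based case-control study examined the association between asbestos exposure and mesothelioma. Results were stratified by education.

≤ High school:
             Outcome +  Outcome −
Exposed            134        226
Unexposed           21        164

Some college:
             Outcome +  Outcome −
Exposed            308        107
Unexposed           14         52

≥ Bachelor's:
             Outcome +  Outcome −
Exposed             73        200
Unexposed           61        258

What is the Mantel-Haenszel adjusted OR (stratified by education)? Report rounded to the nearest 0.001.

OR_MH = Σ(aᵢdᵢ/nᵢ) / Σ(bᵢcᵢ/nᵢ), where nᵢ is the stratum total.
Stratum 1 (≤ High school): n = 545; a·d/n = 134·164/545 = 40.3229; b·c/n = 226·21/545 = 8.7083
Stratum 2 (Some college): n = 481; a·d/n = 308·52/481 = 33.2973; b·c/n = 107·14/481 = 3.1143
Stratum 3 (≥ Bachelor's): n = 592; a·d/n = 73·258/592 = 31.8142; b·c/n = 200·61/592 = 20.6081
OR_MH = (40.3229 + 33.2973 + 31.8142) / (8.7083 + 3.1143 + 20.6081) = 105.4344 / 32.4307 = 3.25107

3.251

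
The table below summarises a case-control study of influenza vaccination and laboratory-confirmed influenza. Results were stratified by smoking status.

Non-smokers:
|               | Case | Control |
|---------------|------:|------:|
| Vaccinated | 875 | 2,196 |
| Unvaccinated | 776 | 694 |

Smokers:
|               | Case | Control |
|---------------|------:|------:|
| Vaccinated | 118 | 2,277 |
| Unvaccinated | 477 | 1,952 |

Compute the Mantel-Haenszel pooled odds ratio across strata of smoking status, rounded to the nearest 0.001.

0.302

OR_MH = Σ(aᵢdᵢ/nᵢ) / Σ(bᵢcᵢ/nᵢ), where nᵢ is the stratum total.
Stratum 1 (Non-smokers): n = 4541; a·d/n = 875·694/4541 = 133.7261; b·c/n = 2196·776/4541 = 375.2689
Stratum 2 (Smokers): n = 4824; a·d/n = 118·1952/4824 = 47.7479; b·c/n = 2277·477/4824 = 225.1511
OR_MH = (133.7261 + 47.7479) / (375.2689 + 225.1511) = 181.4740 / 600.4200 = 0.30225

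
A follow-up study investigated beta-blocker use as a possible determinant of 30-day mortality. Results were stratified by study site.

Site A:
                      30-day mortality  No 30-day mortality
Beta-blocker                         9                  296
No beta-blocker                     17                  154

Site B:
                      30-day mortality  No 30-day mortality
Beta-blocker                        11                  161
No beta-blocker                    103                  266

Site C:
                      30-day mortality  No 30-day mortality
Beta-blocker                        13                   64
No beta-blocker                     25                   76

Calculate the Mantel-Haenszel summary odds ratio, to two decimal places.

OR_MH = Σ(aᵢdᵢ/nᵢ) / Σ(bᵢcᵢ/nᵢ), where nᵢ is the stratum total.
Stratum 1 (Site A): n = 476; a·d/n = 9·154/476 = 2.9118; b·c/n = 296·17/476 = 10.5714
Stratum 2 (Site B): n = 541; a·d/n = 11·266/541 = 5.4085; b·c/n = 161·103/541 = 30.6525
Stratum 3 (Site C): n = 178; a·d/n = 13·76/178 = 5.5506; b·c/n = 64·25/178 = 8.9888
OR_MH = (2.9118 + 5.4085 + 5.5506) / (10.5714 + 30.6525 + 8.9888) = 13.8708 / 50.2127 = 0.27624

0.28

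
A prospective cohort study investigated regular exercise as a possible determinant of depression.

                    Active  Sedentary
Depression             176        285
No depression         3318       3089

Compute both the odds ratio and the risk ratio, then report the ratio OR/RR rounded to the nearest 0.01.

Reading the table with exposure as columns: a = 176 (Active, case), b = 3318 (Active, non-case), c = 285 (Sedentary, case), d = 3089.
OR = (176·3089)/(3318·285) = 543664/945630 = 0.57492
Risk in exposed = 176/3494 = 0.05037; risk in unexposed = 285/3374 = 0.08447; RR = 0.59633
OR/RR = 0.57492 / 0.59633 = 0.96409
The outcome is rare in both groups, so OR ≈ RR (ratio near 1).

0.96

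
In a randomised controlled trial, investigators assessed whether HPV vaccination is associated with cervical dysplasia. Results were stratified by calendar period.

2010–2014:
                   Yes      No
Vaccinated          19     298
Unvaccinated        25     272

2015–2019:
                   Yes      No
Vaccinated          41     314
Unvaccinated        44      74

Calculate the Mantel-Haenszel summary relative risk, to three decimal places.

RR_MH = Σ(aᵢ·n₀ᵢ/nᵢ) / Σ(cᵢ·n₁ᵢ/nᵢ), with n₁ᵢ = aᵢ+bᵢ (exposed), n₀ᵢ = cᵢ+dᵢ (unexposed), nᵢ = n₁ᵢ+n₀ᵢ.
Stratum 1 (2010–2014): n₁ = 317, n₀ = 297, n = 614; a·n₀/n = 19·297/614 = 9.1906; c·n₁/n = 25·317/614 = 12.9072
Stratum 2 (2015–2019): n₁ = 355, n₀ = 118, n = 473; a·n₀/n = 41·118/473 = 10.2283; c·n₁/n = 44·355/473 = 33.0233
RR_MH = (9.1906 + 10.2283) / (12.9072 + 33.0233) = 19.4189 / 45.9304 = 0.42279

0.423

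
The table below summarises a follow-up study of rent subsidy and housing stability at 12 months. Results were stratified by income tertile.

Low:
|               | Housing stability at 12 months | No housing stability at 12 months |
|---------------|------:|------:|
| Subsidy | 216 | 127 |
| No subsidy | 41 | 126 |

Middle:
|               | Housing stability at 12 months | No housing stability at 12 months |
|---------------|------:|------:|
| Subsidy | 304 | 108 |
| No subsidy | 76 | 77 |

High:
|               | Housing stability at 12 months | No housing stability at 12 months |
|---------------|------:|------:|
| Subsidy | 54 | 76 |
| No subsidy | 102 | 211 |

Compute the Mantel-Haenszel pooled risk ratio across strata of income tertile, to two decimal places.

1.69

RR_MH = Σ(aᵢ·n₀ᵢ/nᵢ) / Σ(cᵢ·n₁ᵢ/nᵢ), with n₁ᵢ = aᵢ+bᵢ (exposed), n₀ᵢ = cᵢ+dᵢ (unexposed), nᵢ = n₁ᵢ+n₀ᵢ.
Stratum 1 (Low): n₁ = 343, n₀ = 167, n = 510; a·n₀/n = 216·167/510 = 70.7294; c·n₁/n = 41·343/510 = 27.5745
Stratum 2 (Middle): n₁ = 412, n₀ = 153, n = 565; a·n₀/n = 304·153/565 = 82.3221; c·n₁/n = 76·412/565 = 55.4195
Stratum 3 (High): n₁ = 130, n₀ = 313, n = 443; a·n₀/n = 54·313/443 = 38.1535; c·n₁/n = 102·130/443 = 29.9323
RR_MH = (70.7294 + 82.3221 + 38.1535) / (27.5745 + 55.4195 + 29.9323) = 191.2050 / 112.9263 = 1.69318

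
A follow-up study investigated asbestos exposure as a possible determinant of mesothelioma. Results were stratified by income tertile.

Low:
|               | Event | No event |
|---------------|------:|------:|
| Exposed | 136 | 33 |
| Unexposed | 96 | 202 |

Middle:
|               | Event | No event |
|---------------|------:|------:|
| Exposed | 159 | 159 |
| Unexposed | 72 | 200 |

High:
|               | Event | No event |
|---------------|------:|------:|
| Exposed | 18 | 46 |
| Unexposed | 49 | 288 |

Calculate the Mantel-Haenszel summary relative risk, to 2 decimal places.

2.15

RR_MH = Σ(aᵢ·n₀ᵢ/nᵢ) / Σ(cᵢ·n₁ᵢ/nᵢ), with n₁ᵢ = aᵢ+bᵢ (exposed), n₀ᵢ = cᵢ+dᵢ (unexposed), nᵢ = n₁ᵢ+n₀ᵢ.
Stratum 1 (Low): n₁ = 169, n₀ = 298, n = 467; a·n₀/n = 136·298/467 = 86.7837; c·n₁/n = 96·169/467 = 34.7409
Stratum 2 (Middle): n₁ = 318, n₀ = 272, n = 590; a·n₀/n = 159·272/590 = 73.3017; c·n₁/n = 72·318/590 = 38.8068
Stratum 3 (High): n₁ = 64, n₀ = 337, n = 401; a·n₀/n = 18·337/401 = 15.1272; c·n₁/n = 49·64/401 = 7.8204
RR_MH = (86.7837 + 73.3017 + 15.1272) / (34.7409 + 38.8068 + 7.8204) = 175.2126 / 81.3681 = 2.15333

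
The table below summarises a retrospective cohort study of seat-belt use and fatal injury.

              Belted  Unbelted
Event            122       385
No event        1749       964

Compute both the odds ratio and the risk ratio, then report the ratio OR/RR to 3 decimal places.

0.764

Reading the table with exposure as columns: a = 122 (Belted, case), b = 1749 (Belted, non-case), c = 385 (Unbelted, case), d = 964.
OR = (122·964)/(1749·385) = 117608/673365 = 0.17466
Risk in exposed = 122/1871 = 0.06521; risk in unexposed = 385/1349 = 0.28540; RR = 0.22847
OR/RR = 0.17466 / 0.22847 = 0.76445
The outcome is not rare, so the OR lies further from 1 than the RR.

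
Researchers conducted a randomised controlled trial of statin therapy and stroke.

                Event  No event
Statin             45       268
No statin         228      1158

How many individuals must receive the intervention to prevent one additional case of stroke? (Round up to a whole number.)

49

Risk in treated group = 45/313 = 0.14377; risk in control = 228/1386 = 0.16450.
Absolute risk reduction = 0.16450 − 0.14377 = 0.02073
NNT = 1 / ARR = 1 / 0.02073 = 48.234 → round up → 49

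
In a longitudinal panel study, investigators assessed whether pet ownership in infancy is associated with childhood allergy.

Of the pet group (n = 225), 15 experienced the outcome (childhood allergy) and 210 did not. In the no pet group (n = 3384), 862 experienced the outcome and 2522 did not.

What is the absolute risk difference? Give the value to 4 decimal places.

-0.1881

From the description: a = 15, b = 210, c = 862, d = 2522.
Risk in exposed = 15/225 = 0.066667; risk in unexposed = 862/3384 = 0.254728.
Risk difference = 0.066667 − 0.254728 = -0.188061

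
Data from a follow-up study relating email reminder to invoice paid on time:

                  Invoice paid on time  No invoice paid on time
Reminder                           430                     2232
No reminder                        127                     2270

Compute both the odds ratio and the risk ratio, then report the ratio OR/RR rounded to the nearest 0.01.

Cells: a = 430, b = 2232, c = 127, d = 2270.
OR = (430·2270)/(2232·127) = 976100/283464 = 3.44347
Risk in exposed = 430/2662 = 0.16153; risk in unexposed = 127/2397 = 0.05298; RR = 3.04877
OR/RR = 3.44347 / 3.04877 = 1.12946
The outcome is not rare, so the OR lies further from 1 than the RR.

1.13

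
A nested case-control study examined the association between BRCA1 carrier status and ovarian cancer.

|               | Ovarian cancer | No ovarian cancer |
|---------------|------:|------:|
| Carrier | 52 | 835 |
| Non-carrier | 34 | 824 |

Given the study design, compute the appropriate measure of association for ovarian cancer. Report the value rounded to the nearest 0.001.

Cells: a = 52, b = 835, c = 34, d = 824.
This is a nested case-control study: participants were sampled on outcome status, so risks in the source population cannot be estimated directly — relative risk is not valid here. The odds ratio is the appropriate measure.
OR = (a·d)/(b·c) = (52 × 824) / (835 × 34) = 42848 / 28390 = 1.50926

1.509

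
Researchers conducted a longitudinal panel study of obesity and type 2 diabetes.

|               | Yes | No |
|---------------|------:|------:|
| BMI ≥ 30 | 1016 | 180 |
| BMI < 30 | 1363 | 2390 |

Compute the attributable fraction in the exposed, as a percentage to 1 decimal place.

57.2

Cells: a = 1016, b = 180, c = 1363, d = 2390.
Risk in exposed = 1016/1196 = 0.84950; risk in unexposed = 1363/3753 = 0.36318.
RR = 0.84950/0.36318 = 2.33908
AR% = (RR − 1)/RR × 100 = (2.33908 − 1)/2.33908 × 100 = 57.2482%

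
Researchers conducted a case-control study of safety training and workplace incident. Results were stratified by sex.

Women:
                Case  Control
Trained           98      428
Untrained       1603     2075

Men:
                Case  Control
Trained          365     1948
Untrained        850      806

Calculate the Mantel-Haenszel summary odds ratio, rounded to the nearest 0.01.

OR_MH = Σ(aᵢdᵢ/nᵢ) / Σ(bᵢcᵢ/nᵢ), where nᵢ is the stratum total.
Stratum 1 (Women): n = 4204; a·d/n = 98·2075/4204 = 48.3706; b·c/n = 428·1603/4204 = 163.1979
Stratum 2 (Men): n = 3969; a·d/n = 365·806/3969 = 74.1219; b·c/n = 1948·850/3969 = 417.1832
OR_MH = (48.3706 + 74.1219) / (163.1979 + 417.1832) = 122.4925 / 580.3811 = 0.21106

0.21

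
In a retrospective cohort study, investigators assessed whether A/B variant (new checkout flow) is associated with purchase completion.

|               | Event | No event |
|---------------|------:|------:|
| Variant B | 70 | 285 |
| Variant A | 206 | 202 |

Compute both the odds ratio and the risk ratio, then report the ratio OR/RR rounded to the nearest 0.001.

Cells: a = 70, b = 285, c = 206, d = 202.
OR = (70·202)/(285·206) = 14140/58710 = 0.24084
Risk in exposed = 70/355 = 0.19718; risk in unexposed = 206/408 = 0.50490; RR = 0.39054
OR/RR = 0.24084 / 0.39054 = 0.61670
The outcome is not rare, so the OR lies further from 1 than the RR.

0.617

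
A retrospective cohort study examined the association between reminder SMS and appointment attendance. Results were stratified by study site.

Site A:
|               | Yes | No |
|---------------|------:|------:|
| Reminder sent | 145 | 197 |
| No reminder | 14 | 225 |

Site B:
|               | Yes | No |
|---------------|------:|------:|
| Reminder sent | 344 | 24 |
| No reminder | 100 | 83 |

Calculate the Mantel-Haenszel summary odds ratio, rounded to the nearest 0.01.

OR_MH = Σ(aᵢdᵢ/nᵢ) / Σ(bᵢcᵢ/nᵢ), where nᵢ is the stratum total.
Stratum 1 (Site A): n = 581; a·d/n = 145·225/581 = 56.1532; b·c/n = 197·14/581 = 4.7470
Stratum 2 (Site B): n = 551; a·d/n = 344·83/551 = 51.8185; b·c/n = 24·100/551 = 4.3557
OR_MH = (56.1532 + 51.8185) / (4.7470 + 4.3557) = 107.9717 / 9.1027 = 11.86150

11.86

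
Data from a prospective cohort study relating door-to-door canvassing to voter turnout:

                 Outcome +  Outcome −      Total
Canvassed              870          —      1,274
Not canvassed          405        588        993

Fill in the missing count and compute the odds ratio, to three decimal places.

3.127

The missing cell is in the exposed row: 1274 − 870 = 404.
So a = 870, b = 404, c = 405, d = 588.
OR = (a·d)/(b·c) = (870 × 588) / (404 × 405) = 511560 / 163620 = 3.12651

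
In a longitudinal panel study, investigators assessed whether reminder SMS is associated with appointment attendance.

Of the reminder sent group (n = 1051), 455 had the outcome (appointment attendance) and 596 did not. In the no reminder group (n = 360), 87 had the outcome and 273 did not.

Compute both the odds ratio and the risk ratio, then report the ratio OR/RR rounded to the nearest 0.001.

From the description: a = 455, b = 596, c = 87, d = 273.
OR = (455·273)/(596·87) = 124215/51852 = 2.39557
Risk in exposed = 455/1051 = 0.43292; risk in unexposed = 87/360 = 0.24167; RR = 1.79140
OR/RR = 2.39557 / 1.79140 = 1.33726
The outcome is not rare, so the OR lies further from 1 than the RR.

1.337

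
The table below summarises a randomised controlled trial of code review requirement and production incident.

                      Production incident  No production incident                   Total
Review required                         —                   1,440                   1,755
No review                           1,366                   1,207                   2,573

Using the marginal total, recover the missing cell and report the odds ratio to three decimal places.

The missing cell is in the exposed row: 1755 − 1440 = 315.
So a = 315, b = 1440, c = 1366, d = 1207.
OR = (a·d)/(b·c) = (315 × 1207) / (1440 × 1366) = 380205 / 1967040 = 0.19329

0.193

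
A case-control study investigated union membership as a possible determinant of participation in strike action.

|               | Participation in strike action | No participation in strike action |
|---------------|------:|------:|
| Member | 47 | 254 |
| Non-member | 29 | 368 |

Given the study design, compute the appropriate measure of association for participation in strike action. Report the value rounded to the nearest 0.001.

Cells: a = 47, b = 254, c = 29, d = 368.
This is a case-control study: participants were sampled on outcome status, so risks in the source population cannot be estimated directly — relative risk is not valid here. The odds ratio is the appropriate measure.
OR = (a·d)/(b·c) = (47 × 368) / (254 × 29) = 17296 / 7366 = 2.34809

2.348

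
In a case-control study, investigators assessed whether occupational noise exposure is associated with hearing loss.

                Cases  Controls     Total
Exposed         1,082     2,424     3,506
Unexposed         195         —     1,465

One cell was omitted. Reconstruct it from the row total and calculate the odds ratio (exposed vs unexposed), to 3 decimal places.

2.907

The missing cell is in the unexposed row: 1465 − 195 = 1270.
So a = 1082, b = 2424, c = 195, d = 1270.
OR = (a·d)/(b·c) = (1082 × 1270) / (2424 × 195) = 1374140 / 472680 = 2.90713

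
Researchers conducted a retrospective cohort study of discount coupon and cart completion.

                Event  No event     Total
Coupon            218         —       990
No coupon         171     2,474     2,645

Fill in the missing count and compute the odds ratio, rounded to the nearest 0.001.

4.085

The missing cell is in the exposed row: 990 − 218 = 772.
So a = 218, b = 772, c = 171, d = 2474.
OR = (a·d)/(b·c) = (218 × 2474) / (772 × 171) = 539332 / 132012 = 4.08548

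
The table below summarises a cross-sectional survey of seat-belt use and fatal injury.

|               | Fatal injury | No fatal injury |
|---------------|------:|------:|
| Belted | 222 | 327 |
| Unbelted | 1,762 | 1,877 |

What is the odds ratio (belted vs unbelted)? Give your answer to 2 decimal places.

Cells: a = 222, b = 327, c = 1762, d = 1877.
OR = (a·d)/(b·c) = (222 × 1877) / (327 × 1762) = 416694 / 576174 = 0.72321
Exposure is associated with lower odds of fatal injury (OR = 0.72 < 1).

0.72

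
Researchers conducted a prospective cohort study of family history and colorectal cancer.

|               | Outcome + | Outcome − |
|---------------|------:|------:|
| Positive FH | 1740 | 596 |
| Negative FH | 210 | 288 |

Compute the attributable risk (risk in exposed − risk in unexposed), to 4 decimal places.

Cells: a = 1740, b = 596, c = 210, d = 288.
Risk in exposed = 1740/2336 = 0.744863; risk in unexposed = 210/498 = 0.421687.
Risk difference = 0.744863 − 0.421687 = 0.323176

0.3232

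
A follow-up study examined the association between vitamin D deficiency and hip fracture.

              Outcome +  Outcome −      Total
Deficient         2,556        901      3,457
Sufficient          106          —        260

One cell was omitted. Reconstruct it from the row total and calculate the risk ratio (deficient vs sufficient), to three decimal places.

1.814

The missing cell is in the unexposed row: 260 − 106 = 154.
So a = 2556, b = 901, c = 106, d = 154.
RR = [a/(a+b)] / [c/(c+d)] = (2556/3457) / (106/260) = 0.73937/0.40769 = 1.81355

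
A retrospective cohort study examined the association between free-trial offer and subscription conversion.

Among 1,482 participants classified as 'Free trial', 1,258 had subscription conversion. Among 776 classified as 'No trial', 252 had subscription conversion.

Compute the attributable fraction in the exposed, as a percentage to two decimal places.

From the description: a = 1258, b = 224, c = 252, d = 524.
Risk in exposed = 1258/1482 = 0.84885; risk in unexposed = 252/776 = 0.32474.
RR = 0.84885/0.32474 = 2.61393
AR% = (RR − 1)/RR × 100 = (2.61393 − 1)/2.61393 × 100 = 61.7434%

61.74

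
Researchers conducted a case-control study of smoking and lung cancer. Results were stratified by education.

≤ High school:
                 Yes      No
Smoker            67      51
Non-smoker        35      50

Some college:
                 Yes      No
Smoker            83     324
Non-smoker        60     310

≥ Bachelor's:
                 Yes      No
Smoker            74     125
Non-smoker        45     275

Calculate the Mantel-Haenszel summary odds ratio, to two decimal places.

1.99

OR_MH = Σ(aᵢdᵢ/nᵢ) / Σ(bᵢcᵢ/nᵢ), where nᵢ is the stratum total.
Stratum 1 (≤ High school): n = 203; a·d/n = 67·50/203 = 16.5025; b·c/n = 51·35/203 = 8.7931
Stratum 2 (Some college): n = 777; a·d/n = 83·310/777 = 33.1145; b·c/n = 324·60/777 = 25.0193
Stratum 3 (≥ Bachelor's): n = 519; a·d/n = 74·275/519 = 39.2100; b·c/n = 125·45/519 = 10.8382
OR_MH = (16.5025 + 33.1145 + 39.2100) / (8.7931 + 25.0193 + 10.8382) = 88.8270 / 44.6506 = 1.98938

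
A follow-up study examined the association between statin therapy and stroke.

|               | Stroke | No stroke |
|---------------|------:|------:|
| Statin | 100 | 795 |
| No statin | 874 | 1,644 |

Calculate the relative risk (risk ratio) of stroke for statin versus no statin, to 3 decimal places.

Cells: a = 100, b = 795, c = 874, d = 1644.
Risk in exposed = 100/895 = 0.11173; risk in unexposed = 874/2518 = 0.34710.
RR = 0.11173 / 0.34710 = 0.32190
The risk is 68% lower among the exposed than among the unexposed.

0.322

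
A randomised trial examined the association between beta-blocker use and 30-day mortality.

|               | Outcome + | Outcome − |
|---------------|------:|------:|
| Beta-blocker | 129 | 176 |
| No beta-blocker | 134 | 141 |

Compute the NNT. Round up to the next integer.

16

Risk in treated group = 129/305 = 0.42295; risk in control = 134/275 = 0.48727.
Absolute risk reduction = 0.48727 − 0.42295 = 0.06432
NNT = 1 / ARR = 1 / 0.06432 = 15.547 → round up → 16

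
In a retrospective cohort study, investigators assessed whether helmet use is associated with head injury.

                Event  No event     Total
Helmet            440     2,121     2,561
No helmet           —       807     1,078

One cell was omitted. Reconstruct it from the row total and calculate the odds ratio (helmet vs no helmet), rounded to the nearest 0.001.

The missing cell is in the unexposed row: 1078 − 807 = 271.
So a = 440, b = 2121, c = 271, d = 807.
OR = (a·d)/(b·c) = (440 × 807) / (2121 × 271) = 355080 / 574791 = 0.61775

0.618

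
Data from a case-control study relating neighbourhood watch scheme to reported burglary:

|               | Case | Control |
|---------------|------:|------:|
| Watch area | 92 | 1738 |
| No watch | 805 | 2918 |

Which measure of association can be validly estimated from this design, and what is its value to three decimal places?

Cells: a = 92, b = 1738, c = 805, d = 2918.
This is a case-control study: participants were sampled on outcome status, so risks in the source population cannot be estimated directly — relative risk is not valid here. The odds ratio is the appropriate measure.
OR = (a·d)/(b·c) = (92 × 2918) / (1738 × 805) = 268456 / 1399090 = 0.19188

0.192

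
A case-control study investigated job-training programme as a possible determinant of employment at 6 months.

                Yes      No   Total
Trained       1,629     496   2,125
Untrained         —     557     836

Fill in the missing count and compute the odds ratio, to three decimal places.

6.557

The missing cell is in the unexposed row: 836 − 557 = 279.
So a = 1629, b = 496, c = 279, d = 557.
OR = (a·d)/(b·c) = (1629 × 557) / (496 × 279) = 907353 / 138384 = 6.55678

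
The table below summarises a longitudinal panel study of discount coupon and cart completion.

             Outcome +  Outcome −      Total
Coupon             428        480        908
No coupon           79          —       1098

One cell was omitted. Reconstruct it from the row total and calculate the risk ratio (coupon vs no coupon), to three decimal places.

The missing cell is in the unexposed row: 1098 − 79 = 1019.
So a = 428, b = 480, c = 79, d = 1019.
RR = [a/(a+b)] / [c/(c+d)] = (428/908) / (79/1098) = 0.47137/0.07195 = 6.55139

6.551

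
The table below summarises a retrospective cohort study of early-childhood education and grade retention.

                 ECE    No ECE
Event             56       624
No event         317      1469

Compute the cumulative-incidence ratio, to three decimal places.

0.504

Reading the table with exposure as columns: a = 56 (ECE, case), b = 317 (ECE, non-case), c = 624 (No ECE, case), d = 1469.
Risk in exposed = 56/373 = 0.15013; risk in unexposed = 624/2093 = 0.29814.
RR = 0.15013 / 0.29814 = 0.50357
The risk is 50% lower among the exposed than among the unexposed.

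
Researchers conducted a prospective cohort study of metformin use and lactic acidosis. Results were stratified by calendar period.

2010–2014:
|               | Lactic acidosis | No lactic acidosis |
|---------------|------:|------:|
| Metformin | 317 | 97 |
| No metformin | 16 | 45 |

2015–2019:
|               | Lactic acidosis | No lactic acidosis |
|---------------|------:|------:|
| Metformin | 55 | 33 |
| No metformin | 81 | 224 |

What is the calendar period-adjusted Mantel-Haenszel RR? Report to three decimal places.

RR_MH = Σ(aᵢ·n₀ᵢ/nᵢ) / Σ(cᵢ·n₁ᵢ/nᵢ), with n₁ᵢ = aᵢ+bᵢ (exposed), n₀ᵢ = cᵢ+dᵢ (unexposed), nᵢ = n₁ᵢ+n₀ᵢ.
Stratum 1 (2010–2014): n₁ = 414, n₀ = 61, n = 475; a·n₀/n = 317·61/475 = 40.7095; c·n₁/n = 16·414/475 = 13.9453
Stratum 2 (2015–2019): n₁ = 88, n₀ = 305, n = 393; a·n₀/n = 55·305/393 = 42.6845; c·n₁/n = 81·88/393 = 18.1374
RR_MH = (40.7095 + 42.6845) / (13.9453 + 18.1374) = 83.3940 / 32.0827 = 2.59935

2.599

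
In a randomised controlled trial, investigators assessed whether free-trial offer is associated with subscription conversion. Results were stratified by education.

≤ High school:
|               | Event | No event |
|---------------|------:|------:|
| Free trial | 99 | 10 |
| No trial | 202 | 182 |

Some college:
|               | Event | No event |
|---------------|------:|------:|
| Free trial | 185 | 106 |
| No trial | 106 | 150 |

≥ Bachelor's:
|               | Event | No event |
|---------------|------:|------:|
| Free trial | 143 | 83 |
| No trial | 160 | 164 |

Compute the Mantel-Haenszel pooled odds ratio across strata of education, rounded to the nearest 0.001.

2.663

OR_MH = Σ(aᵢdᵢ/nᵢ) / Σ(bᵢcᵢ/nᵢ), where nᵢ is the stratum total.
Stratum 1 (≤ High school): n = 493; a·d/n = 99·182/493 = 36.5477; b·c/n = 10·202/493 = 4.0974
Stratum 2 (Some college): n = 547; a·d/n = 185·150/547 = 50.7313; b·c/n = 106·106/547 = 20.5411
Stratum 3 (≥ Bachelor's): n = 550; a·d/n = 143·164/550 = 42.6400; b·c/n = 83·160/550 = 24.1455
OR_MH = (36.5477 + 50.7313 + 42.6400) / (4.0974 + 20.5411 + 24.1455) = 129.9189 / 48.7840 = 2.66315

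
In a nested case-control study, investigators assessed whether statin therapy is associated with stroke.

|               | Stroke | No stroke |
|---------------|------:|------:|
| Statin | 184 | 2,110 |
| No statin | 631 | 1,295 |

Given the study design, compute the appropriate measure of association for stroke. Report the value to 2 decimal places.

0.18

Cells: a = 184, b = 2110, c = 631, d = 1295.
This is a nested case-control study: participants were sampled on outcome status, so risks in the source population cannot be estimated directly — relative risk is not valid here. The odds ratio is the appropriate measure.
OR = (a·d)/(b·c) = (184 × 1295) / (2110 × 631) = 238280 / 1331410 = 0.17897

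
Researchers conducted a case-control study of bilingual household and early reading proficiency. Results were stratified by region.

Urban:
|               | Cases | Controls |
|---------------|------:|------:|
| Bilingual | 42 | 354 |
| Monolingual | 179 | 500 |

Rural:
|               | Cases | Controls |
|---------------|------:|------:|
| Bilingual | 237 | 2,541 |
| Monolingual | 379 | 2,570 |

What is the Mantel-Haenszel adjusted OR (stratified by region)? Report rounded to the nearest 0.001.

0.554

OR_MH = Σ(aᵢdᵢ/nᵢ) / Σ(bᵢcᵢ/nᵢ), where nᵢ is the stratum total.
Stratum 1 (Urban): n = 1075; a·d/n = 42·500/1075 = 19.5349; b·c/n = 354·179/1075 = 58.9451
Stratum 2 (Rural): n = 5727; a·d/n = 237·2570/5727 = 106.3541; b·c/n = 2541·379/5727 = 168.1577
OR_MH = (19.5349 + 106.3541) / (58.9451 + 168.1577) = 125.8890 / 227.1028 = 0.55433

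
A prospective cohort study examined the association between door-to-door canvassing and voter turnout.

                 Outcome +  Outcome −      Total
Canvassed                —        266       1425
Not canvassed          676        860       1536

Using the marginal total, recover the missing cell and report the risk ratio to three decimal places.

1.848

The missing cell is in the exposed row: 1425 − 266 = 1159.
So a = 1159, b = 266, c = 676, d = 860.
RR = [a/(a+b)] / [c/(c+d)] = (1159/1425) / (676/1536) = 0.81333/0.44010 = 1.84805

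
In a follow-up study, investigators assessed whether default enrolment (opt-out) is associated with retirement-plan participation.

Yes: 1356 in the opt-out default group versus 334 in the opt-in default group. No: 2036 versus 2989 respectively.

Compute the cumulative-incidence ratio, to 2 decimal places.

3.98

From the description: a = 1356, b = 2036, c = 334, d = 2989.
Risk in exposed = 1356/3392 = 0.39976; risk in unexposed = 334/3323 = 0.10051.
RR = 0.39976 / 0.10051 = 3.97729
The risk among the exposed is 3.98 times that among the unexposed.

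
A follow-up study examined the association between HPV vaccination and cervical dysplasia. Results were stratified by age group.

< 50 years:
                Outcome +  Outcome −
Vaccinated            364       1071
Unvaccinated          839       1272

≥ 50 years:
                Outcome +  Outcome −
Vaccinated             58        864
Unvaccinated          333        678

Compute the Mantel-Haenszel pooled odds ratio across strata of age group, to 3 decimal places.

0.375

OR_MH = Σ(aᵢdᵢ/nᵢ) / Σ(bᵢcᵢ/nᵢ), where nᵢ is the stratum total.
Stratum 1 (< 50 years): n = 3546; a·d/n = 364·1272/3546 = 130.5719; b·c/n = 1071·839/3546 = 253.4036
Stratum 2 (≥ 50 years): n = 1933; a·d/n = 58·678/1933 = 20.3435; b·c/n = 864·333/1933 = 148.8422
OR_MH = (130.5719 + 20.3435) / (253.4036 + 148.8422) = 150.9154 / 402.2458 = 0.37518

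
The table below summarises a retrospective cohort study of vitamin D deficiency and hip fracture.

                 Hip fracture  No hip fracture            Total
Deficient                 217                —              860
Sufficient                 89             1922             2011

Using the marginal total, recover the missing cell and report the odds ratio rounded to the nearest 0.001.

The missing cell is in the exposed row: 860 − 217 = 643.
So a = 217, b = 643, c = 89, d = 1922.
OR = (a·d)/(b·c) = (217 × 1922) / (643 × 89) = 417074 / 57227 = 7.28806

7.288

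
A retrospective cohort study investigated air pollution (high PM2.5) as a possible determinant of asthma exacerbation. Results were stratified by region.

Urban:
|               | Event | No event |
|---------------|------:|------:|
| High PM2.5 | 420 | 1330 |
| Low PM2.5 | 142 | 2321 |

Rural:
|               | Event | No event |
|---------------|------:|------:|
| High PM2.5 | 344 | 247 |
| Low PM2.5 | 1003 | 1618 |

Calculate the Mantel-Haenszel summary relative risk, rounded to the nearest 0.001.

2.161

RR_MH = Σ(aᵢ·n₀ᵢ/nᵢ) / Σ(cᵢ·n₁ᵢ/nᵢ), with n₁ᵢ = aᵢ+bᵢ (exposed), n₀ᵢ = cᵢ+dᵢ (unexposed), nᵢ = n₁ᵢ+n₀ᵢ.
Stratum 1 (Urban): n₁ = 1750, n₀ = 2463, n = 4213; a·n₀/n = 420·2463/4213 = 245.5400; c·n₁/n = 142·1750/4213 = 58.9841
Stratum 2 (Rural): n₁ = 591, n₀ = 2621, n = 3212; a·n₀/n = 344·2621/3212 = 280.7049; c·n₁/n = 1003·591/3212 = 184.5495
RR_MH = (245.5400 + 280.7049) / (58.9841 + 184.5495) = 526.2449 / 243.5336 = 2.16087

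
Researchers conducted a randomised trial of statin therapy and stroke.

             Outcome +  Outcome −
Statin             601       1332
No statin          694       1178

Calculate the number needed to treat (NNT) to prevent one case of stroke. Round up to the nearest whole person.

Risk in treated group = 601/1933 = 0.31092; risk in control = 694/1872 = 0.37073.
Absolute risk reduction = 0.37073 − 0.31092 = 0.05981
NNT = 1 / ARR = 1 / 0.05981 = 16.719 → round up → 17

17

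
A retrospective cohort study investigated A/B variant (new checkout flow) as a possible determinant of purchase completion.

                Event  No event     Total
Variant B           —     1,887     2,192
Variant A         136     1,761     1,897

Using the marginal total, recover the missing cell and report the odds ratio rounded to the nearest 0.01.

2.09

The missing cell is in the exposed row: 2192 − 1887 = 305.
So a = 305, b = 1887, c = 136, d = 1761.
OR = (a·d)/(b·c) = (305 × 1761) / (1887 × 136) = 537105 / 256632 = 2.09290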